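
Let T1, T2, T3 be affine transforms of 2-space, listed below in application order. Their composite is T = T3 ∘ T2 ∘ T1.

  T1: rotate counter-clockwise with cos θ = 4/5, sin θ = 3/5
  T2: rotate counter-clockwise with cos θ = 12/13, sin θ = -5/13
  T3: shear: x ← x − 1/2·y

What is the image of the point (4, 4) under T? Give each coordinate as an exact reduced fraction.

T(p) = (6/13, 316/65)

T1 rotate counter-clockwise with cos θ = 4/5, sin θ = 3/5: (4, 4) → (4/5, 28/5)
T2 rotate counter-clockwise with cos θ = 12/13, sin θ = -5/13: (4/5, 28/5) → (188/65, 316/65)
T3 shear: x ← x − 1/2·y: (188/65, 316/65) → (6/13, 316/65)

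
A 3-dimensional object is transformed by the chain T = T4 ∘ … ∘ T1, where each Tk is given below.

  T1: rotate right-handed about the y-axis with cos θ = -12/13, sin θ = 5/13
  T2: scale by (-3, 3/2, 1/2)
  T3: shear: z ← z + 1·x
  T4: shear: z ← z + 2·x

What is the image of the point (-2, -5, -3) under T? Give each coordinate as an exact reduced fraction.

T(p) = (-27/13, -15/2, -58/13)

T1 rotate right-handed about the y-axis with cos θ = -12/13, sin θ = 5/13: (-2, -5, -3) → (9/13, -5, 46/13)
T2 scale by (-3, 3/2, 1/2): (9/13, -5, 46/13) → (-27/13, -15/2, 23/13)
T3 shear: z ← z + 1·x: (-27/13, -15/2, 23/13) → (-27/13, -15/2, -4/13)
T4 shear: z ← z + 2·x: (-27/13, -15/2, -4/13) → (-27/13, -15/2, -58/13)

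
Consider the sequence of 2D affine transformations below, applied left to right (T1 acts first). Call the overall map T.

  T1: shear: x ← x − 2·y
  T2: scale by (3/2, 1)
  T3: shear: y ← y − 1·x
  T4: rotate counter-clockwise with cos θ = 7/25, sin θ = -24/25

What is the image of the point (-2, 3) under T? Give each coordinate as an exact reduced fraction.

T1 shear: x ← x − 2·y: (-2, 3) → (-8, 3)
T2 scale by (3/2, 1): (-8, 3) → (-12, 3)
T3 shear: y ← y − 1·x: (-12, 3) → (-12, 15)
T4 rotate counter-clockwise with cos θ = 7/25, sin θ = -24/25: (-12, 15) → (276/25, 393/25)

T(p) = (276/25, 393/25)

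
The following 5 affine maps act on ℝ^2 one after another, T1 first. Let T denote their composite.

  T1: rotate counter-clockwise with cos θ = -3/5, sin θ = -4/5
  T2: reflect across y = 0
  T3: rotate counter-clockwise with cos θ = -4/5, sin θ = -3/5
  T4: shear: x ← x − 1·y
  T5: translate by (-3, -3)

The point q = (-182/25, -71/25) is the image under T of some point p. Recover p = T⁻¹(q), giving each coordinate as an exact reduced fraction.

p = (-4, 1)

T1 = [-3/5 4/5 0; -4/5 -3/5 0; 0 0 1]
T2·T1 = [-3/5 4/5 0; 4/5 3/5 0; 0 0 1]
T3·…·T1 = [24/25 -7/25 0; -7/25 -24/25 0; 0 0 1]
T4·…·T1 = [31/25 17/25 0; -7/25 -24/25 0; 0 0 1]
T5·…·T1 = [31/25 17/25 -3; -7/25 -24/25 -3; 0 0 1]
det M = -1; M⁻¹ = [24/25 17/25 123/25; -7/25 -31/25 -114/25; 0 0 1]
M⁻¹ · (-182/25, -71/25)ᵀ = (-4, 1)ᵀ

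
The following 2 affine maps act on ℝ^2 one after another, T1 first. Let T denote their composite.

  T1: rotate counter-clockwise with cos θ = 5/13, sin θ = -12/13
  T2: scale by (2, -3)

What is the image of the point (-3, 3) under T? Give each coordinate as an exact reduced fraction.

T1 rotate counter-clockwise with cos θ = 5/13, sin θ = -12/13: (-3, 3) → (21/13, 51/13)
T2 scale by (2, -3): (21/13, 51/13) → (42/13, -153/13)

T(p) = (42/13, -153/13)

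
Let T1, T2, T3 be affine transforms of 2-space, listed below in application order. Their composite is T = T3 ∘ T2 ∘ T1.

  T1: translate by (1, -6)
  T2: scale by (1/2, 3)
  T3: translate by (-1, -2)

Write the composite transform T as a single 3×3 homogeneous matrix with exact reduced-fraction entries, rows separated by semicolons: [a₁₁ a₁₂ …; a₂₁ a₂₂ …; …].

T = [1/2 0 -1/2; 0 3 -20; 0 0 1]

T1 = [1 0 1; 0 1 -6; 0 0 1]
T2·T1 = [1/2 0 1/2; 0 3 -18; 0 0 1]
T3·…·T1 = [1/2 0 -1/2; 0 3 -20; 0 0 1]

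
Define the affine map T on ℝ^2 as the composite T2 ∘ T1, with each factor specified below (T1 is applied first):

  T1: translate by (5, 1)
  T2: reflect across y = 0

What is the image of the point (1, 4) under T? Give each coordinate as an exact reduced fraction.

T1 translate by (5, 1): (1, 4) → (6, 5)
T2 reflect across y = 0: (6, 5) → (6, -5)

T(p) = (6, -5)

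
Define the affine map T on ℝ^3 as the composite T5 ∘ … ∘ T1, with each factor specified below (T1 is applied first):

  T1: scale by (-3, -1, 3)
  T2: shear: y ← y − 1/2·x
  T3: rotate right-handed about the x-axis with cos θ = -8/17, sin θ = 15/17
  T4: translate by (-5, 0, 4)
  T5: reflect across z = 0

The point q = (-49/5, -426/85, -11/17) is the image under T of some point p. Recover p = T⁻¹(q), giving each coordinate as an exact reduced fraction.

T1 = [-3 0 0 0; 0 -1 0 0; 0 0 3 0; 0 0 0 1]
T2·T1 = [-3 0 0 0; 3/2 -1 0 0; 0 0 3 0; 0 0 0 1]
T3·…·T1 = [-3 0 0 0; -12/17 8/17 -45/17 0; 45/34 -15/17 -24/17 0; 0 0 0 1]
T4·…·T1 = [-3 0 0 -5; -12/17 8/17 -45/17 0; 45/34 -15/17 -24/17 4; 0 0 0 1]
T5·…·T1 = [-3 0 0 -5; -12/17 8/17 -45/17 0; -45/34 15/17 24/17 -4; 0 0 0 1]
det M = -9; M⁻¹ = [-1/3 0 0 -5/3; -1/2 8/17 15/17 35/34; 0 -5/17 8/51 32/51; 0 0 0 1]
M⁻¹ · (-49/5, -426/85, -11/17)ᵀ = (8/5, 3, 2)ᵀ

p = (8/5, 3, 2)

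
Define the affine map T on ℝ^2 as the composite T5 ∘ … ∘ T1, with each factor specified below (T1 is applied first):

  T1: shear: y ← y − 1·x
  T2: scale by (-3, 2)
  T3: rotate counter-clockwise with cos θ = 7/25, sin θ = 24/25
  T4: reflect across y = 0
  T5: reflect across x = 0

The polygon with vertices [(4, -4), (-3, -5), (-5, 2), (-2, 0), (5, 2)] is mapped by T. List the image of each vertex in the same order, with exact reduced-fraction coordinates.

image vertices: (-12, 16), (-159/25, -188/25), (231/25, -458/25), (54/25, -172/25), (-39/25, 402/25)

T1 shear: y ← y − 1·x: (4, -4) → (4, -8); (-3, -5) → (-3, -2); (-5, 2) → (-5, 7); (-2, 0) → (-2, 2); (5, 2) → (5, -3)
T2 scale by (-3, 2): (4, -8) → (-12, -16); (-3, -2) → (9, -4); (-5, 7) → (15, 14); (-2, 2) → (6, 4); (5, -3) → (-15, -6)
T3 rotate counter-clockwise with cos θ = 7/25, sin θ = 24/25: (-12, -16) → (12, -16); (9, -4) → (159/25, 188/25); (15, 14) → (-231/25, 458/25); (6, 4) → (-54/25, 172/25); (-15, -6) → (39/25, -402/25)
T4 reflect across y = 0: (12, -16) → (12, 16); (159/25, 188/25) → (159/25, -188/25); (-231/25, 458/25) → (-231/25, -458/25); (-54/25, 172/25) → (-54/25, -172/25); (39/25, -402/25) → (39/25, 402/25)
T5 reflect across x = 0: (12, 16) → (-12, 16); (159/25, -188/25) → (-159/25, -188/25); (-231/25, -458/25) → (231/25, -458/25); (-54/25, -172/25) → (54/25, -172/25); (39/25, 402/25) → (-39/25, 402/25)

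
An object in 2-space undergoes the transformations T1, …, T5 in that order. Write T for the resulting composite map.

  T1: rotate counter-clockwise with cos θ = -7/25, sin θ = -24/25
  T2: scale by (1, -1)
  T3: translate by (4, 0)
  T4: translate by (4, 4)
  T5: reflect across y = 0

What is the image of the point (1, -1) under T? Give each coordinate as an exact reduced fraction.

T1 rotate counter-clockwise with cos θ = -7/25, sin θ = -24/25: (1, -1) → (-31/25, -17/25)
T2 scale by (1, -1): (-31/25, -17/25) → (-31/25, 17/25)
T3 translate by (4, 0): (-31/25, 17/25) → (69/25, 17/25)
T4 translate by (4, 4): (69/25, 17/25) → (169/25, 117/25)
T5 reflect across y = 0: (169/25, 117/25) → (169/25, -117/25)

T(p) = (169/25, -117/25)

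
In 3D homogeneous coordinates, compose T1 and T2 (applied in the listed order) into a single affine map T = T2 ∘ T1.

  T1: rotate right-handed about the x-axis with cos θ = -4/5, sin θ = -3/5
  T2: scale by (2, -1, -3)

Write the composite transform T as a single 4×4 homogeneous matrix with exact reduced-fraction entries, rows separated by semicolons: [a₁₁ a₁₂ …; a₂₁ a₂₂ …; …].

T = [2 0 0 0; 0 4/5 -3/5 0; 0 9/5 12/5 0; 0 0 0 1]

T1 = [1 0 0 0; 0 -4/5 3/5 0; 0 -3/5 -4/5 0; 0 0 0 1]
T2·T1 = [2 0 0 0; 0 4/5 -3/5 0; 0 9/5 12/5 0; 0 0 0 1]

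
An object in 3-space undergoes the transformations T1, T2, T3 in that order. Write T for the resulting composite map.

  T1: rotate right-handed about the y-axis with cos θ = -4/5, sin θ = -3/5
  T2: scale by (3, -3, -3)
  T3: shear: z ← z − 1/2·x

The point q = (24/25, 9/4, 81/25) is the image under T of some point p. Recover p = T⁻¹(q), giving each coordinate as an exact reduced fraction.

p = (-1, -3/4, 4/5)

T1 = [-4/5 0 -3/5 0; 0 1 0 0; 3/5 0 -4/5 0; 0 0 0 1]
T2·T1 = [-12/5 0 -9/5 0; 0 -3 0 0; -9/5 0 12/5 0; 0 0 0 1]
T3·…·T1 = [-12/5 0 -9/5 0; 0 -3 0 0; -3/5 0 33/10 0; 0 0 0 1]
det M = 27; M⁻¹ = [-11/30 0 -1/5 0; 0 -1/3 0 0; -1/15 0 4/15 0; 0 0 0 1]
M⁻¹ · (24/25, 9/4, 81/25)ᵀ = (-1, -3/4, 4/5)ᵀ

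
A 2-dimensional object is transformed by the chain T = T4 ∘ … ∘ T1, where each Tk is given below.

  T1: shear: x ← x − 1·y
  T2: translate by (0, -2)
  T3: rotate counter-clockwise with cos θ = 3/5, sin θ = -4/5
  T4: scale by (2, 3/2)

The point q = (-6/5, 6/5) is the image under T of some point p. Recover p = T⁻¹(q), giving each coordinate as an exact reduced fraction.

p = (1, 2)

T1 = [1 -1 0; 0 1 0; 0 0 1]
T2·T1 = [1 -1 0; 0 1 -2; 0 0 1]
T3·…·T1 = [3/5 1/5 -8/5; -4/5 7/5 -6/5; 0 0 1]
T4·…·T1 = [6/5 2/5 -16/5; -6/5 21/10 -9/5; 0 0 1]
det M = 3; M⁻¹ = [7/10 -2/15 2; 2/5 2/5 2; 0 0 1]
M⁻¹ · (-6/5, 6/5)ᵀ = (1, 2)ᵀ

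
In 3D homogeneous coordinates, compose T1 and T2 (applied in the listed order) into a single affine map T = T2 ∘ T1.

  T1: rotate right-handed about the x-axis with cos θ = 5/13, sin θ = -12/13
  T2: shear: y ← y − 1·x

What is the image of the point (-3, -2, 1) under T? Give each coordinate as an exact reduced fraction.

T1 rotate right-handed about the x-axis with cos θ = 5/13, sin θ = -12/13: (-3, -2, 1) → (-3, 2/13, 29/13)
T2 shear: y ← y − 1·x: (-3, 2/13, 29/13) → (-3, 41/13, 29/13)

T(p) = (-3, 41/13, 29/13)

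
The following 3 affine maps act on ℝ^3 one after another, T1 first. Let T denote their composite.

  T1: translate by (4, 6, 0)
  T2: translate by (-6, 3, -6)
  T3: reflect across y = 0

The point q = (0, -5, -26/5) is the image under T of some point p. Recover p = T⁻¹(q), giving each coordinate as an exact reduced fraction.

p = (2, -4, 4/5)

T1 = [1 0 0 4; 0 1 0 6; 0 0 1 0; 0 0 0 1]
T2·T1 = [1 0 0 -2; 0 1 0 9; 0 0 1 -6; 0 0 0 1]
T3·…·T1 = [1 0 0 -2; 0 -1 0 -9; 0 0 1 -6; 0 0 0 1]
det M = -1; M⁻¹ = [1 0 0 2; 0 -1 0 -9; 0 0 1 6; 0 0 0 1]
M⁻¹ · (0, -5, -26/5)ᵀ = (2, -4, 4/5)ᵀ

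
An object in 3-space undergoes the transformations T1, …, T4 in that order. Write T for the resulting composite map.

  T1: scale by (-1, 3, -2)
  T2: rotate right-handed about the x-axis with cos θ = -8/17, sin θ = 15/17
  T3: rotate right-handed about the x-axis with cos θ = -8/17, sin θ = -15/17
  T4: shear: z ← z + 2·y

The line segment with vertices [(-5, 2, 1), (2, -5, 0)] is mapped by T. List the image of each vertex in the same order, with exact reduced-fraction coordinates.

T1 scale by (-1, 3, -2): (-5, 2, 1) → (5, 6, -2); (2, -5, 0) → (-2, -15, 0)
T2 rotate right-handed about the x-axis with cos θ = -8/17, sin θ = 15/17: (5, 6, -2) → (5, -18/17, 106/17); (-2, -15, 0) → (-2, 120/17, -225/17)
T3 rotate right-handed about the x-axis with cos θ = -8/17, sin θ = -15/17: (5, -18/17, 106/17) → (5, 6, -2); (-2, 120/17, -225/17) → (-2, -15, 0)
T4 shear: z ← z + 2·y: (5, 6, -2) → (5, 6, 10); (-2, -15, 0) → (-2, -15, -30)

image vertices: (5, 6, 10), (-2, -15, -30)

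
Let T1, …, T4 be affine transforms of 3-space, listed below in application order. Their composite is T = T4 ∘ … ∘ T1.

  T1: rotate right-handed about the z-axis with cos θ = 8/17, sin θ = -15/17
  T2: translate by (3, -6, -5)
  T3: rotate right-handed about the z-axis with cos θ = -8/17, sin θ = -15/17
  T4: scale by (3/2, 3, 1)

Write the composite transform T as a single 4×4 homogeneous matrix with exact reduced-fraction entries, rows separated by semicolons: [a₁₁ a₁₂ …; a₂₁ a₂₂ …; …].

T1 = [8/17 15/17 0 0; -15/17 8/17 0 0; 0 0 1 0; 0 0 0 1]
T2·T1 = [8/17 15/17 0 3; -15/17 8/17 0 -6; 0 0 1 -5; 0 0 0 1]
T3·…·T1 = [-1 0 0 -114/17; 0 -1 0 3/17; 0 0 1 -5; 0 0 0 1]
T4·…·T1 = [-3/2 0 0 -171/17; 0 -3 0 9/17; 0 0 1 -5; 0 0 0 1]

T = [-3/2 0 0 -171/17; 0 -3 0 9/17; 0 0 1 -5; 0 0 0 1]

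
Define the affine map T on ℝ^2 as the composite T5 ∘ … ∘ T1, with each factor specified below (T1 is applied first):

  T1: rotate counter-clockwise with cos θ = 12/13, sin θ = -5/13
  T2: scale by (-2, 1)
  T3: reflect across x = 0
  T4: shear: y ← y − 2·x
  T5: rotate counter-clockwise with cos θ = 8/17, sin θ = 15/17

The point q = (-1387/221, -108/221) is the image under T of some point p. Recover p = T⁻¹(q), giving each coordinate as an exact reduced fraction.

p = (-1, -2)

T1 = [12/13 5/13 0; -5/13 12/13 0; 0 0 1]
T2·T1 = [-24/13 -10/13 0; -5/13 12/13 0; 0 0 1]
T3·…·T1 = [24/13 10/13 0; -5/13 12/13 0; 0 0 1]
T4·…·T1 = [24/13 10/13 0; -53/13 -8/13 0; 0 0 1]
T5·…·T1 = [987/221 200/221 0; -64/221 86/221 0; 0 0 1]
det M = 2; M⁻¹ = [43/221 -100/221 0; 32/221 987/442 0; 0 0 1]
M⁻¹ · (-1387/221, -108/221)ᵀ = (-1, -2)ᵀ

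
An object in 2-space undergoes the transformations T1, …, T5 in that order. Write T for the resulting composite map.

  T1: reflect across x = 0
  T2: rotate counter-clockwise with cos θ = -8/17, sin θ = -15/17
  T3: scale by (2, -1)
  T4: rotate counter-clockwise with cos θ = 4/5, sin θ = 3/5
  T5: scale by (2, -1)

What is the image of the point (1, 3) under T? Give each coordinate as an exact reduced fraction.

T(p) = (794/85, -354/85)

T1 reflect across x = 0: (1, 3) → (-1, 3)
T2 rotate counter-clockwise with cos θ = -8/17, sin θ = -15/17: (-1, 3) → (53/17, -9/17)
T3 scale by (2, -1): (53/17, -9/17) → (106/17, 9/17)
T4 rotate counter-clockwise with cos θ = 4/5, sin θ = 3/5: (106/17, 9/17) → (397/85, 354/85)
T5 scale by (2, -1): (397/85, 354/85) → (794/85, -354/85)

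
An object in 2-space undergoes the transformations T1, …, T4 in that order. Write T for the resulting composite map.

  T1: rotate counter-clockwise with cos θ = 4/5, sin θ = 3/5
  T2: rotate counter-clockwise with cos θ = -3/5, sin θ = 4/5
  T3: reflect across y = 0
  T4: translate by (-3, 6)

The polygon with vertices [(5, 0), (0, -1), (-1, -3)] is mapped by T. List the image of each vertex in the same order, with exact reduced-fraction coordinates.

T1 rotate counter-clockwise with cos θ = 4/5, sin θ = 3/5: (5, 0) → (4, 3); (0, -1) → (3/5, -4/5); (-1, -3) → (1, -3)
T2 rotate counter-clockwise with cos θ = -3/5, sin θ = 4/5: (4, 3) → (-24/5, 7/5); (3/5, -4/5) → (7/25, 24/25); (1, -3) → (9/5, 13/5)
T3 reflect across y = 0: (-24/5, 7/5) → (-24/5, -7/5); (7/25, 24/25) → (7/25, -24/25); (9/5, 13/5) → (9/5, -13/5)
T4 translate by (-3, 6): (-24/5, -7/5) → (-39/5, 23/5); (7/25, -24/25) → (-68/25, 126/25); (9/5, -13/5) → (-6/5, 17/5)

image vertices: (-39/5, 23/5), (-68/25, 126/25), (-6/5, 17/5)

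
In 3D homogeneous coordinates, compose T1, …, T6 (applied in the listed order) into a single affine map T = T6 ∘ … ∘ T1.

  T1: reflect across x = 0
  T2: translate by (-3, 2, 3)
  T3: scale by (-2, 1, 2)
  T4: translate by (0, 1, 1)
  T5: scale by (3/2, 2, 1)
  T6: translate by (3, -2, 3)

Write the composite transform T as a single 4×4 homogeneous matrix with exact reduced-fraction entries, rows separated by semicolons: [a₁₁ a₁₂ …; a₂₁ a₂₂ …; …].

T = [3 0 0 12; 0 2 0 4; 0 0 2 10; 0 0 0 1]

T1 = [-1 0 0 0; 0 1 0 0; 0 0 1 0; 0 0 0 1]
T2·T1 = [-1 0 0 -3; 0 1 0 2; 0 0 1 3; 0 0 0 1]
T3·…·T1 = [2 0 0 6; 0 1 0 2; 0 0 2 6; 0 0 0 1]
T4·…·T1 = [2 0 0 6; 0 1 0 3; 0 0 2 7; 0 0 0 1]
T5·…·T1 = [3 0 0 9; 0 2 0 6; 0 0 2 7; 0 0 0 1]
T6·…·T1 = [3 0 0 12; 0 2 0 4; 0 0 2 10; 0 0 0 1]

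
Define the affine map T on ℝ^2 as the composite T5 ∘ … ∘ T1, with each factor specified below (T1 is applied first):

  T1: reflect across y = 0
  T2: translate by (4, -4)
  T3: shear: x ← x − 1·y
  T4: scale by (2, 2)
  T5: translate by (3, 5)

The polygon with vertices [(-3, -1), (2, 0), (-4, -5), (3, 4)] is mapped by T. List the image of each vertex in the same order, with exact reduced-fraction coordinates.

image vertices: (11, -1), (23, -3), (1, 7), (33, -11)

T1 reflect across y = 0: (-3, -1) → (-3, 1); (2, 0) → (2, 0); (-4, -5) → (-4, 5); (3, 4) → (3, -4)
T2 translate by (4, -4): (-3, 1) → (1, -3); (2, 0) → (6, -4); (-4, 5) → (0, 1); (3, -4) → (7, -8)
T3 shear: x ← x − 1·y: (1, -3) → (4, -3); (6, -4) → (10, -4); (0, 1) → (-1, 1); (7, -8) → (15, -8)
T4 scale by (2, 2): (4, -3) → (8, -6); (10, -4) → (20, -8); (-1, 1) → (-2, 2); (15, -8) → (30, -16)
T5 translate by (3, 5): (8, -6) → (11, -1); (20, -8) → (23, -3); (-2, 2) → (1, 7); (30, -16) → (33, -11)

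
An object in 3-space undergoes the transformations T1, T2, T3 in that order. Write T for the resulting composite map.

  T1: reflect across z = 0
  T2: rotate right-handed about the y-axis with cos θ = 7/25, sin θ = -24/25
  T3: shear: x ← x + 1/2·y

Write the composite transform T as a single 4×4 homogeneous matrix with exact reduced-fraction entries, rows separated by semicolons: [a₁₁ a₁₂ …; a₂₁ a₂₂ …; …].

T1 = [1 0 0 0; 0 1 0 0; 0 0 -1 0; 0 0 0 1]
T2·T1 = [7/25 0 24/25 0; 0 1 0 0; 24/25 0 -7/25 0; 0 0 0 1]
T3·…·T1 = [7/25 1/2 24/25 0; 0 1 0 0; 24/25 0 -7/25 0; 0 0 0 1]

T = [7/25 1/2 24/25 0; 0 1 0 0; 24/25 0 -7/25 0; 0 0 0 1]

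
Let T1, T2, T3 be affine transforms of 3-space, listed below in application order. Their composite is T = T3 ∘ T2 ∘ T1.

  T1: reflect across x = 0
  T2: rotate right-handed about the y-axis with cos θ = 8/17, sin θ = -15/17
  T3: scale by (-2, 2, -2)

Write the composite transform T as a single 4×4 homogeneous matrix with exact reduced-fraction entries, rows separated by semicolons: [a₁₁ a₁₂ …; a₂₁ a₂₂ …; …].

T1 = [-1 0 0 0; 0 1 0 0; 0 0 1 0; 0 0 0 1]
T2·T1 = [-8/17 0 -15/17 0; 0 1 0 0; -15/17 0 8/17 0; 0 0 0 1]
T3·…·T1 = [16/17 0 30/17 0; 0 2 0 0; 30/17 0 -16/17 0; 0 0 0 1]

T = [16/17 0 30/17 0; 0 2 0 0; 30/17 0 -16/17 0; 0 0 0 1]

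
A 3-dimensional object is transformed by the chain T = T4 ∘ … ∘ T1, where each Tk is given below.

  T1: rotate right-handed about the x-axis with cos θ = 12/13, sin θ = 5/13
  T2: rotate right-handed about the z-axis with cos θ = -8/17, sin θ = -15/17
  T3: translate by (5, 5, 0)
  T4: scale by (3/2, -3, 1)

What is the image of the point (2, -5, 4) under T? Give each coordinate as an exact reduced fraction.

T1 rotate right-handed about the x-axis with cos θ = 12/13, sin θ = 5/13: (2, -5, 4) → (2, -80/13, 23/13)
T2 rotate right-handed about the z-axis with cos θ = -8/17, sin θ = -15/17: (2, -80/13, 23/13) → (-1408/221, 250/221, 23/13)
T3 translate by (5, 5, 0): (-1408/221, 250/221, 23/13) → (-303/221, 1355/221, 23/13)
T4 scale by (3/2, -3, 1): (-303/221, 1355/221, 23/13) → (-909/442, -4065/221, 23/13)

T(p) = (-909/442, -4065/221, 23/13)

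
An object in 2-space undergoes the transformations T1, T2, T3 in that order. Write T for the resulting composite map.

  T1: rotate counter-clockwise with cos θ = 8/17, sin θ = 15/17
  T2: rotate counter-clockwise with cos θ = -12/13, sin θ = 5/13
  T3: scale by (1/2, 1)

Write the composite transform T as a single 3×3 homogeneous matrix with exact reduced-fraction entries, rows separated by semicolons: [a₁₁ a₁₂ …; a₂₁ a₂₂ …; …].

T1 = [8/17 -15/17 0; 15/17 8/17 0; 0 0 1]
T2·T1 = [-171/221 140/221 0; -140/221 -171/221 0; 0 0 1]
T3·…·T1 = [-171/442 70/221 0; -140/221 -171/221 0; 0 0 1]

T = [-171/442 70/221 0; -140/221 -171/221 0; 0 0 1]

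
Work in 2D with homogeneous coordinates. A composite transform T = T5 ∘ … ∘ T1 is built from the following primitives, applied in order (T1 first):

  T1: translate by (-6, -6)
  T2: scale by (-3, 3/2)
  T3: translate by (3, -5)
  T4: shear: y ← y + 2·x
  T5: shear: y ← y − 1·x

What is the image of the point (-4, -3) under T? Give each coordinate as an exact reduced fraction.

T1 translate by (-6, -6): (-4, -3) → (-10, -9)
T2 scale by (-3, 3/2): (-10, -9) → (30, -27/2)
T3 translate by (3, -5): (30, -27/2) → (33, -37/2)
T4 shear: y ← y + 2·x: (33, -37/2) → (33, 95/2)
T5 shear: y ← y − 1·x: (33, 95/2) → (33, 29/2)

T(p) = (33, 29/2)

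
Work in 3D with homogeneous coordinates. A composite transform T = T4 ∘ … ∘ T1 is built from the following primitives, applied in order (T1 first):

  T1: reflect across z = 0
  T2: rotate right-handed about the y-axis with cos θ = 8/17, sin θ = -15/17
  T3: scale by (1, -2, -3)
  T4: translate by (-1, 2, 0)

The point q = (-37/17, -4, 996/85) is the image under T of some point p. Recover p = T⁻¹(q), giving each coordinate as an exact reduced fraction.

p = (-4, 3, 4/5)

T1 = [1 0 0 0; 0 1 0 0; 0 0 -1 0; 0 0 0 1]
T2·T1 = [8/17 0 15/17 0; 0 1 0 0; 15/17 0 -8/17 0; 0 0 0 1]
T3·…·T1 = [8/17 0 15/17 0; 0 -2 0 0; -45/17 0 24/17 0; 0 0 0 1]
T4·…·T1 = [8/17 0 15/17 -1; 0 -2 0 2; -45/17 0 24/17 0; 0 0 0 1]
det M = -6; M⁻¹ = [8/17 0 -5/17 8/17; 0 -1/2 0 1; 15/17 0 8/51 15/17; 0 0 0 1]
M⁻¹ · (-37/17, -4, 996/85)ᵀ = (-4, 3, 4/5)ᵀ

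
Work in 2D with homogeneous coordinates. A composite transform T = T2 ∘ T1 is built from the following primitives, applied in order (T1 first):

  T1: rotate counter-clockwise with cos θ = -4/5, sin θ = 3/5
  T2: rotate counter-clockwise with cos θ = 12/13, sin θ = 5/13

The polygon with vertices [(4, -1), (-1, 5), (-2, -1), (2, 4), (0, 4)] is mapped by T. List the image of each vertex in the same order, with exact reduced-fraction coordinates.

image vertices: (-236/65, 127/65), (-17/65, -331/65), (142/65, 31/65), (-38/13, -44/13), (-64/65, -252/65)

T1 rotate counter-clockwise with cos θ = -4/5, sin θ = 3/5: (4, -1) → (-13/5, 16/5); (-1, 5) → (-11/5, -23/5); (-2, -1) → (11/5, -2/5); (2, 4) → (-4, -2); (0, 4) → (-12/5, -16/5)
T2 rotate counter-clockwise with cos θ = 12/13, sin θ = 5/13: (-13/5, 16/5) → (-236/65, 127/65); (-11/5, -23/5) → (-17/65, -331/65); (11/5, -2/5) → (142/65, 31/65); (-4, -2) → (-38/13, -44/13); (-12/5, -16/5) → (-64/65, -252/65)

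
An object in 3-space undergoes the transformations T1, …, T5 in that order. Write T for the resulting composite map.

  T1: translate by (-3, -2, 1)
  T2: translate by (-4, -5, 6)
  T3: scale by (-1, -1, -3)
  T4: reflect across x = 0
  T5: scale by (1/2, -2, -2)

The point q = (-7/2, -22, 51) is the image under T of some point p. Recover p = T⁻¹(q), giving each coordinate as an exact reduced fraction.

T1 = [1 0 0 -3; 0 1 0 -2; 0 0 1 1; 0 0 0 1]
T2·T1 = [1 0 0 -7; 0 1 0 -7; 0 0 1 7; 0 0 0 1]
T3·…·T1 = [-1 0 0 7; 0 -1 0 7; 0 0 -3 -21; 0 0 0 1]
T4·…·T1 = [1 0 0 -7; 0 -1 0 7; 0 0 -3 -21; 0 0 0 1]
T5·…·T1 = [1/2 0 0 -7/2; 0 2 0 -14; 0 0 6 42; 0 0 0 1]
det M = 6; M⁻¹ = [2 0 0 7; 0 1/2 0 7; 0 0 1/6 -7; 0 0 0 1]
M⁻¹ · (-7/2, -22, 51)ᵀ = (0, -4, 3/2)ᵀ

p = (0, -4, 3/2)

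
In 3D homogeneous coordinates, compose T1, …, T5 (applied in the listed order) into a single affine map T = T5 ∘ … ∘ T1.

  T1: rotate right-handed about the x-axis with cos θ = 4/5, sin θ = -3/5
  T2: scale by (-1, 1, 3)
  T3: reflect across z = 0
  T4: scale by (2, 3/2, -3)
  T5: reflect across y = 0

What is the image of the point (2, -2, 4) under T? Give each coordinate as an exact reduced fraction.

T(p) = (-4, -6/5, 198/5)

T1 rotate right-handed about the x-axis with cos θ = 4/5, sin θ = -3/5: (2, -2, 4) → (2, 4/5, 22/5)
T2 scale by (-1, 1, 3): (2, 4/5, 22/5) → (-2, 4/5, 66/5)
T3 reflect across z = 0: (-2, 4/5, 66/5) → (-2, 4/5, -66/5)
T4 scale by (2, 3/2, -3): (-2, 4/5, -66/5) → (-4, 6/5, 198/5)
T5 reflect across y = 0: (-4, 6/5, 198/5) → (-4, -6/5, 198/5)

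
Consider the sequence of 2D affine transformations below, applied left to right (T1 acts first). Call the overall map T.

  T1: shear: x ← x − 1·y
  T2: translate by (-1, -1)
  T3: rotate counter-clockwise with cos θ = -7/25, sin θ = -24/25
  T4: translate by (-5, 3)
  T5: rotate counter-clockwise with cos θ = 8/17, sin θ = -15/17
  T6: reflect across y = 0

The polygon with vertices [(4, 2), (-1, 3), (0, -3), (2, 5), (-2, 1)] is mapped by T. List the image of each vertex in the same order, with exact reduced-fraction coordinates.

T1 shear: x ← x − 1·y: (4, 2) → (2, 2); (-1, 3) → (-4, 3); (0, -3) → (3, -3); (2, 5) → (-3, 5); (-2, 1) → (-3, 1)
T2 translate by (-1, -1): (2, 2) → (1, 1); (-4, 3) → (-5, 2); (3, -3) → (2, -4); (-3, 5) → (-4, 4); (-3, 1) → (-4, 0)
T3 rotate counter-clockwise with cos θ = -7/25, sin θ = -24/25: (1, 1) → (17/25, -31/25); (-5, 2) → (83/25, 106/25); (2, -4) → (-22/5, -4/5); (-4, 4) → (124/25, 68/25); (-4, 0) → (28/25, 96/25)
T4 translate by (-5, 3): (17/25, -31/25) → (-108/25, 44/25); (83/25, 106/25) → (-42/25, 181/25); (-22/5, -4/5) → (-47/5, 11/5); (124/25, 68/25) → (-1/25, 143/25); (28/25, 96/25) → (-97/25, 171/25)
T5 rotate counter-clockwise with cos θ = 8/17, sin θ = -15/17: (-108/25, 44/25) → (-12/25, 116/25); (-42/25, 181/25) → (2379/425, 2078/425); (-47/5, 11/5) → (-211/85, 793/85); (-1/25, 143/25) → (2137/425, 1159/425); (-97/25, 171/25) → (1789/425, 2823/425)
T6 reflect across y = 0: (-12/25, 116/25) → (-12/25, -116/25); (2379/425, 2078/425) → (2379/425, -2078/425); (-211/85, 793/85) → (-211/85, -793/85); (2137/425, 1159/425) → (2137/425, -1159/425); (1789/425, 2823/425) → (1789/425, -2823/425)

image vertices: (-12/25, -116/25), (2379/425, -2078/425), (-211/85, -793/85), (2137/425, -1159/425), (1789/425, -2823/425)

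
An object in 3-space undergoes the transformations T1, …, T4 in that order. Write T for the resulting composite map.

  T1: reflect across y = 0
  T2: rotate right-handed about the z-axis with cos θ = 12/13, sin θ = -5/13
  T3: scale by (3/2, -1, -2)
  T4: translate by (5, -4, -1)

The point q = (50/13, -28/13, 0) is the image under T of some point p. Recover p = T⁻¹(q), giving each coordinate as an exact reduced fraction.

T1 = [1 0 0 0; 0 -1 0 0; 0 0 1 0; 0 0 0 1]
T2·T1 = [12/13 -5/13 0 0; -5/13 -12/13 0 0; 0 0 1 0; 0 0 0 1]
T3·…·T1 = [18/13 -15/26 0 0; 5/13 12/13 0 0; 0 0 -2 0; 0 0 0 1]
T4·…·T1 = [18/13 -15/26 0 5; 5/13 12/13 0 -4; 0 0 -2 -1; 0 0 0 1]
det M = -3; M⁻¹ = [8/13 5/13 0 -20/13; -10/39 12/13 0 194/39; 0 0 -1/2 -1/2; 0 0 0 1]
M⁻¹ · (50/13, -28/13, 0)ᵀ = (0, 2, -1/2)ᵀ

p = (0, 2, -1/2)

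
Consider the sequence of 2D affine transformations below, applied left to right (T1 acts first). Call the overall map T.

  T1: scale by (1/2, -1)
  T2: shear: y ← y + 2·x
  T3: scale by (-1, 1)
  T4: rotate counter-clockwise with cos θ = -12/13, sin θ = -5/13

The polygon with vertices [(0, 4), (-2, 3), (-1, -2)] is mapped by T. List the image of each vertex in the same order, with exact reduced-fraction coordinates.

T1 scale by (1/2, -1): (0, 4) → (0, -4); (-2, 3) → (-1, -3); (-1, -2) → (-1/2, 2)
T2 shear: y ← y + 2·x: (0, -4) → (0, -4); (-1, -3) → (-1, -5); (-1/2, 2) → (-1/2, 1)
T3 scale by (-1, 1): (0, -4) → (0, -4); (-1, -5) → (1, -5); (-1/2, 1) → (1/2, 1)
T4 rotate counter-clockwise with cos θ = -12/13, sin θ = -5/13: (0, -4) → (-20/13, 48/13); (1, -5) → (-37/13, 55/13); (1/2, 1) → (-1/13, -29/26)

image vertices: (-20/13, 48/13), (-37/13, 55/13), (-1/13, -29/26)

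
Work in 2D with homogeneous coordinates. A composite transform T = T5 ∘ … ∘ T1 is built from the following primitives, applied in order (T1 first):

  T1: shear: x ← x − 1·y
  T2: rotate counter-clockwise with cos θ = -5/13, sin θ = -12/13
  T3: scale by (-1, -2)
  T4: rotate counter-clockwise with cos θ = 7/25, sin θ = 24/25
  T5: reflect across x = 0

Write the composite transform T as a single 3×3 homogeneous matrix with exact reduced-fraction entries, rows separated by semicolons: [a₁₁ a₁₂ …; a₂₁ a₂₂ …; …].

T1 = [1 -1 0; 0 1 0; 0 0 1]
T2·T1 = [-5/13 17/13 0; -12/13 7/13 0; 0 0 1]
T3·…·T1 = [5/13 -17/13 0; 24/13 -14/13 0; 0 0 1]
T4·…·T1 = [-541/325 217/325 0; 288/325 -506/325 0; 0 0 1]
T5·…·T1 = [541/325 -217/325 0; 288/325 -506/325 0; 0 0 1]

T = [541/325 -217/325 0; 288/325 -506/325 0; 0 0 1]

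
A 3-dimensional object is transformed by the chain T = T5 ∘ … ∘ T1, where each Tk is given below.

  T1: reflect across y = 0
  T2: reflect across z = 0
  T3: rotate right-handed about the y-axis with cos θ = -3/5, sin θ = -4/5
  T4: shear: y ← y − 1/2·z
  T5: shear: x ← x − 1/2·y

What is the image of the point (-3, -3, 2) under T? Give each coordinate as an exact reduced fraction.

T1 reflect across y = 0: (-3, -3, 2) → (-3, 3, 2)
T2 reflect across z = 0: (-3, 3, 2) → (-3, 3, -2)
T3 rotate right-handed about the y-axis with cos θ = -3/5, sin θ = -4/5: (-3, 3, -2) → (17/5, 3, -6/5)
T4 shear: y ← y − 1/2·z: (17/5, 3, -6/5) → (17/5, 18/5, -6/5)
T5 shear: x ← x − 1/2·y: (17/5, 18/5, -6/5) → (8/5, 18/5, -6/5)

T(p) = (8/5, 18/5, -6/5)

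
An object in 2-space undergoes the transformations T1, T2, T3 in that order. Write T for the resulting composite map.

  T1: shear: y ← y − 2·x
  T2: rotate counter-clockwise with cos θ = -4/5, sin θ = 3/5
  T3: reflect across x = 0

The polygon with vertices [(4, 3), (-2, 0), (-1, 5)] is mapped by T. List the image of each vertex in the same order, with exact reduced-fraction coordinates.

T1 shear: y ← y − 2·x: (4, 3) → (4, -5); (-2, 0) → (-2, 4); (-1, 5) → (-1, 7)
T2 rotate counter-clockwise with cos θ = -4/5, sin θ = 3/5: (4, -5) → (-1/5, 32/5); (-2, 4) → (-4/5, -22/5); (-1, 7) → (-17/5, -31/5)
T3 reflect across x = 0: (-1/5, 32/5) → (1/5, 32/5); (-4/5, -22/5) → (4/5, -22/5); (-17/5, -31/5) → (17/5, -31/5)

image vertices: (1/5, 32/5), (4/5, -22/5), (17/5, -31/5)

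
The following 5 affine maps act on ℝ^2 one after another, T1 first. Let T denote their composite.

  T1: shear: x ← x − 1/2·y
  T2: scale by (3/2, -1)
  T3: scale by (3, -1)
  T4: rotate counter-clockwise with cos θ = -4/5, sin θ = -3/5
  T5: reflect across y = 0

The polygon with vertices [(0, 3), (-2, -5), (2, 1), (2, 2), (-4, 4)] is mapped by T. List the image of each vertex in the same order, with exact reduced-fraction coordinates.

image vertices: (36/5, -33/20), (-24/5, -53/20), (-24/5, 97/20), (-12/5, 43/10), (24, -13)

T1 shear: x ← x − 1/2·y: (0, 3) → (-3/2, 3); (-2, -5) → (1/2, -5); (2, 1) → (3/2, 1); (2, 2) → (1, 2); (-4, 4) → (-6, 4)
T2 scale by (3/2, -1): (-3/2, 3) → (-9/4, -3); (1/2, -5) → (3/4, 5); (3/2, 1) → (9/4, -1); (1, 2) → (3/2, -2); (-6, 4) → (-9, -4)
T3 scale by (3, -1): (-9/4, -3) → (-27/4, 3); (3/4, 5) → (9/4, -5); (9/4, -1) → (27/4, 1); (3/2, -2) → (9/2, 2); (-9, -4) → (-27, 4)
T4 rotate counter-clockwise with cos θ = -4/5, sin θ = -3/5: (-27/4, 3) → (36/5, 33/20); (9/4, -5) → (-24/5, 53/20); (27/4, 1) → (-24/5, -97/20); (9/2, 2) → (-12/5, -43/10); (-27, 4) → (24, 13)
T5 reflect across y = 0: (36/5, 33/20) → (36/5, -33/20); (-24/5, 53/20) → (-24/5, -53/20); (-24/5, -97/20) → (-24/5, 97/20); (-12/5, -43/10) → (-12/5, 43/10); (24, 13) → (24, -13)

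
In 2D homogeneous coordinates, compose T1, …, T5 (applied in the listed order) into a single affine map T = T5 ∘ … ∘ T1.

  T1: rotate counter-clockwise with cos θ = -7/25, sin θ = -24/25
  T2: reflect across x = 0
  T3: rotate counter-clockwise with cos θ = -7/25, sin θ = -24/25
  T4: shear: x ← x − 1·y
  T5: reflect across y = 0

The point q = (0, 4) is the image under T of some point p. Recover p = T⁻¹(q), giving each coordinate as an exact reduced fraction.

T1 = [-7/25 24/25 0; -24/25 -7/25 0; 0 0 1]
T2·T1 = [7/25 -24/25 0; -24/25 -7/25 0; 0 0 1]
T3·…·T1 = [-1 0 0; 0 1 0; 0 0 1]
T4·…·T1 = [-1 -1 0; 0 1 0; 0 0 1]
T5·…·T1 = [-1 -1 0; 0 -1 0; 0 0 1]
det M = 1; M⁻¹ = [-1 1 0; 0 -1 0; 0 0 1]
M⁻¹ · (0, 4)ᵀ = (4, -4)ᵀ

p = (4, -4)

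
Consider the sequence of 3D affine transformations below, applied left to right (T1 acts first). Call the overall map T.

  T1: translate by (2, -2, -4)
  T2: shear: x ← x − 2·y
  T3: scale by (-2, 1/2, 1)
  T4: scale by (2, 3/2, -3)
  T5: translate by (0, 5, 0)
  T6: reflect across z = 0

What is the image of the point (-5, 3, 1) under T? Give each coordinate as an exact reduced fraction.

T(p) = (20, 23/4, -9)

T1 translate by (2, -2, -4): (-5, 3, 1) → (-3, 1, -3)
T2 shear: x ← x − 2·y: (-3, 1, -3) → (-5, 1, -3)
T3 scale by (-2, 1/2, 1): (-5, 1, -3) → (10, 1/2, -3)
T4 scale by (2, 3/2, -3): (10, 1/2, -3) → (20, 3/4, 9)
T5 translate by (0, 5, 0): (20, 3/4, 9) → (20, 23/4, 9)
T6 reflect across z = 0: (20, 23/4, 9) → (20, 23/4, -9)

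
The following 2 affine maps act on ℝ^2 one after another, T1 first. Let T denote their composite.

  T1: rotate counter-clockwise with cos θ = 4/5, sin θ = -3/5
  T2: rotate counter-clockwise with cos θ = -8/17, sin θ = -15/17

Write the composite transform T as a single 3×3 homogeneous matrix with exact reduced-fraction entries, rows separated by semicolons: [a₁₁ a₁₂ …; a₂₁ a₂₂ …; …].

T1 = [4/5 3/5 0; -3/5 4/5 0; 0 0 1]
T2·T1 = [-77/85 36/85 0; -36/85 -77/85 0; 0 0 1]

T = [-77/85 36/85 0; -36/85 -77/85 0; 0 0 1]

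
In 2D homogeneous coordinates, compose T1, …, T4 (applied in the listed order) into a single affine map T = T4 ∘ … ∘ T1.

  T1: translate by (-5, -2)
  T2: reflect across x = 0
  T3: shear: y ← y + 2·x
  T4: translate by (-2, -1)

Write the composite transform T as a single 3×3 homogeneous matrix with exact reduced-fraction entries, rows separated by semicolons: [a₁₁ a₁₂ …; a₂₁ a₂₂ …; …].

T = [-1 0 3; -2 1 7; 0 0 1]

T1 = [1 0 -5; 0 1 -2; 0 0 1]
T2·T1 = [-1 0 5; 0 1 -2; 0 0 1]
T3·…·T1 = [-1 0 5; -2 1 8; 0 0 1]
T4·…·T1 = [-1 0 3; -2 1 7; 0 0 1]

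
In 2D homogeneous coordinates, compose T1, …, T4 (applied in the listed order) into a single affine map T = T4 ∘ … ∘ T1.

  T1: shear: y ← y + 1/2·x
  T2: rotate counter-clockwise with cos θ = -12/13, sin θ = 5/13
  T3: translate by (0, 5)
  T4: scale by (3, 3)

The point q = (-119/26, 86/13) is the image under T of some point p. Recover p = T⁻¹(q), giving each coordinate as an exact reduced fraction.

p = (1/3, 3)

T1 = [1 0 0; 1/2 1 0; 0 0 1]
T2·T1 = [-29/26 -5/13 0; -1/13 -12/13 0; 0 0 1]
T3·…·T1 = [-29/26 -5/13 0; -1/13 -12/13 5; 0 0 1]
T4·…·T1 = [-87/26 -15/13 0; -3/13 -36/13 15; 0 0 1]
det M = 9; M⁻¹ = [-4/13 5/39 -25/13; 1/39 -29/78 145/26; 0 0 1]
M⁻¹ · (-119/26, 86/13)ᵀ = (1/3, 3)ᵀ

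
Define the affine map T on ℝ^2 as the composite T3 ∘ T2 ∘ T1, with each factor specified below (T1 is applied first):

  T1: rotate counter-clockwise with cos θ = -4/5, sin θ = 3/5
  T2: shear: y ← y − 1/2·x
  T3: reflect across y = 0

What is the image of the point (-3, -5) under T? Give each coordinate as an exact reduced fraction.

T(p) = (27/5, 1/2)

T1 rotate counter-clockwise with cos θ = -4/5, sin θ = 3/5: (-3, -5) → (27/5, 11/5)
T2 shear: y ← y − 1/2·x: (27/5, 11/5) → (27/5, -1/2)
T3 reflect across y = 0: (27/5, -1/2) → (27/5, 1/2)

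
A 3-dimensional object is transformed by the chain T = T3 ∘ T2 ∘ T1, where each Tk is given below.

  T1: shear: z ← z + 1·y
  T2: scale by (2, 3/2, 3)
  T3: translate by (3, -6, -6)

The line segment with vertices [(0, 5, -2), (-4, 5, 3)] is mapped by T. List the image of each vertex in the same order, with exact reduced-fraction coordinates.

image vertices: (3, 3/2, 3), (-5, 3/2, 18)

T1 shear: z ← z + 1·y: (0, 5, -2) → (0, 5, 3); (-4, 5, 3) → (-4, 5, 8)
T2 scale by (2, 3/2, 3): (0, 5, 3) → (0, 15/2, 9); (-4, 5, 8) → (-8, 15/2, 24)
T3 translate by (3, -6, -6): (0, 15/2, 9) → (3, 3/2, 3); (-8, 15/2, 24) → (-5, 3/2, 18)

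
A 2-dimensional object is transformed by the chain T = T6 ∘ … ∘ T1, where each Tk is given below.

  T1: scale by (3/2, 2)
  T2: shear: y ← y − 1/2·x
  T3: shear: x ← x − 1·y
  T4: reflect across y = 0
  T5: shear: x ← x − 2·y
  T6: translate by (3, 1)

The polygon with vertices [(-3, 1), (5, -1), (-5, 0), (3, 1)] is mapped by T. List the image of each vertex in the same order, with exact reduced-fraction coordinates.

T1 scale by (3/2, 2): (-3, 1) → (-9/2, 2); (5, -1) → (15/2, -2); (-5, 0) → (-15/2, 0); (3, 1) → (9/2, 2)
T2 shear: y ← y − 1/2·x: (-9/2, 2) → (-9/2, 17/4); (15/2, -2) → (15/2, -23/4); (-15/2, 0) → (-15/2, 15/4); (9/2, 2) → (9/2, -1/4)
T3 shear: x ← x − 1·y: (-9/2, 17/4) → (-35/4, 17/4); (15/2, -23/4) → (53/4, -23/4); (-15/2, 15/4) → (-45/4, 15/4); (9/2, -1/4) → (19/4, -1/4)
T4 reflect across y = 0: (-35/4, 17/4) → (-35/4, -17/4); (53/4, -23/4) → (53/4, 23/4); (-45/4, 15/4) → (-45/4, -15/4); (19/4, -1/4) → (19/4, 1/4)
T5 shear: x ← x − 2·y: (-35/4, -17/4) → (-1/4, -17/4); (53/4, 23/4) → (7/4, 23/4); (-45/4, -15/4) → (-15/4, -15/4); (19/4, 1/4) → (17/4, 1/4)
T6 translate by (3, 1): (-1/4, -17/4) → (11/4, -13/4); (7/4, 23/4) → (19/4, 27/4); (-15/4, -15/4) → (-3/4, -11/4); (17/4, 1/4) → (29/4, 5/4)

image vertices: (11/4, -13/4), (19/4, 27/4), (-3/4, -11/4), (29/4, 5/4)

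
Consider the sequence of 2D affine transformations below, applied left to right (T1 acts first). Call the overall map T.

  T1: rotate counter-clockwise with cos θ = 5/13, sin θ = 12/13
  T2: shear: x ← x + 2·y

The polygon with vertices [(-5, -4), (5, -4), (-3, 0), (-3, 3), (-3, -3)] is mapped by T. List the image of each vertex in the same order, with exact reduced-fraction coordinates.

image vertices: (-137/13, -80/13), (153/13, 40/13), (-87/13, -36/13), (-93/13, -21/13), (-81/13, -51/13)

T1 rotate counter-clockwise with cos θ = 5/13, sin θ = 12/13: (-5, -4) → (23/13, -80/13); (5, -4) → (73/13, 40/13); (-3, 0) → (-15/13, -36/13); (-3, 3) → (-51/13, -21/13); (-3, -3) → (21/13, -51/13)
T2 shear: x ← x + 2·y: (23/13, -80/13) → (-137/13, -80/13); (73/13, 40/13) → (153/13, 40/13); (-15/13, -36/13) → (-87/13, -36/13); (-51/13, -21/13) → (-93/13, -21/13); (21/13, -51/13) → (-81/13, -51/13)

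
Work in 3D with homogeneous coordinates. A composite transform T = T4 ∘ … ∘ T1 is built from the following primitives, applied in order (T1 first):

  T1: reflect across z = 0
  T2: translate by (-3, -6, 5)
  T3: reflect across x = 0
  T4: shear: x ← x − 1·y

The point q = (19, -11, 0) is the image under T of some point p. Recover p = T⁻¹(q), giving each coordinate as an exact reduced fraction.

p = (-5, -5, 5)

T1 = [1 0 0 0; 0 1 0 0; 0 0 -1 0; 0 0 0 1]
T2·T1 = [1 0 0 -3; 0 1 0 -6; 0 0 -1 5; 0 0 0 1]
T3·…·T1 = [-1 0 0 3; 0 1 0 -6; 0 0 -1 5; 0 0 0 1]
T4·…·T1 = [-1 -1 0 9; 0 1 0 -6; 0 0 -1 5; 0 0 0 1]
det M = 1; M⁻¹ = [-1 -1 0 3; 0 1 0 6; 0 0 -1 5; 0 0 0 1]
M⁻¹ · (19, -11, 0)ᵀ = (-5, -5, 5)ᵀ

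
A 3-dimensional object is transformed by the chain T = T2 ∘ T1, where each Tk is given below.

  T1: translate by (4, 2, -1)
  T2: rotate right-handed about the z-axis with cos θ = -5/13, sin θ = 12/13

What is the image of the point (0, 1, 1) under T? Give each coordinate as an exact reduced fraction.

T(p) = (-56/13, 33/13, 0)

T1 translate by (4, 2, -1): (0, 1, 1) → (4, 3, 0)
T2 rotate right-handed about the z-axis with cos θ = -5/13, sin θ = 12/13: (4, 3, 0) → (-56/13, 33/13, 0)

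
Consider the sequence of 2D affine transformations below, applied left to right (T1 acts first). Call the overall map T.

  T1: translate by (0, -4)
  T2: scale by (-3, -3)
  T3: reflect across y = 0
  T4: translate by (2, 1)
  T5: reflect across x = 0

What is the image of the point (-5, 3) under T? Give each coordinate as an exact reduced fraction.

T1 translate by (0, -4): (-5, 3) → (-5, -1)
T2 scale by (-3, -3): (-5, -1) → (15, 3)
T3 reflect across y = 0: (15, 3) → (15, -3)
T4 translate by (2, 1): (15, -3) → (17, -2)
T5 reflect across x = 0: (17, -2) → (-17, -2)

T(p) = (-17, -2)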